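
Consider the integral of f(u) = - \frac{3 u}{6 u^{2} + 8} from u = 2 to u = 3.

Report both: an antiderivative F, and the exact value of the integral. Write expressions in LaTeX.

Antiderivative: F(u) = - \frac{\log{\left(\frac{3 u^{2}}{2} + 2 \right)}}{4}; value = - \frac{\log{\left(\frac{31}{2} \right)}}{4} + \frac{\log{\left(8 \right)}}{4}

f matches the chain-rule pattern g'(h)*h' with inner function h(u) = \frac{3 u^{2}}{2} + 2; substituting w = h(u) collapses the integral.
F(u) = - \frac{\log{\left(\frac{3 u^{2}}{2} + 2 \right)}}{4} is an antiderivative of f.
Check: d/du[- \frac{\log{\left(\frac{3 u^{2}}{2} + 2 \right)}}{4}] = - \frac{3 u}{6 u^{2} + 8} = f(u).
F(3) = - \frac{\log{\left(\frac{31}{2} \right)}}{4}; F(2) = - \frac{\log{\left(8 \right)}}{4}.
Integral = F(3) - F(2) = - \frac{\log{\left(\frac{31}{2} \right)}}{4} + \frac{\log{\left(8 \right)}}{4}.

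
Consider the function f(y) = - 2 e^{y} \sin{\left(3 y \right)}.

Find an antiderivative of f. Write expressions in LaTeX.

Recover f(y) by differentiating a candidate F(y); any mismatch rules it out.
Check: d/dy[- \frac{e^{y} \sin{\left(3 y \right)}}{5} + \frac{3 e^{y} \cos{\left(3 y \right)}}{5}] = - 2 e^{y} \sin{\left(3 y \right)} = f(y).

An antiderivative is F(y) = - \frac{e^{y} \sin{\left(3 y \right)}}{5} + \frac{3 e^{y} \cos{\left(3 y \right)}}{5}.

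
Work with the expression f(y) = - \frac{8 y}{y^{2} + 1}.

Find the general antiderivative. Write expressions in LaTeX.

The substitution u = 2 y^{2} + 2 works: f is exactly (dF/du)*(du/dy) for that inner function.
Check: d/dy[- 4 \log{\left(y^{2} + 1 \right)}] = - \frac{8 y}{y^{2} + 1} = f(y).

F(y) = - 4 \log{\left(y^{2} + 1 \right)} + C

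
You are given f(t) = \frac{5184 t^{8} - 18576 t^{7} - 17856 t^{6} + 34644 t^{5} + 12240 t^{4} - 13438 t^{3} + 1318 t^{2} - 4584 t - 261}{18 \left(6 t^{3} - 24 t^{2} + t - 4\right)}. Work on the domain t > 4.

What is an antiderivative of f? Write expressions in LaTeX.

An antiderivative is F(t) = 8 t^{6} + 4 t^{5} - \frac{70 t^{4}}{3} - \frac{215 t^{3}}{27} + \frac{70 t^{2}}{3} + 4 t + \frac{3 \log{\left(t - 4 \right)}}{2} + \frac{3 \log{\left(3 t^{2} + \frac{1}{2} \right)}}{2}.

A first test for any F(t): its t-derivative must equal f(t) identically.
Check: d/dt[8 t^{6} + 4 t^{5} - \frac{70 t^{4}}{3} - \frac{215 t^{3}}{27} + \frac{70 t^{2}}{3} + 4 t + \frac{3 \log{\left(t - 4 \right)}}{2} + \frac{3 \log{\left(3 t^{2} + \frac{1}{2} \right)}}{2}] = \frac{5184 t^{8} - 18576 t^{7} - 17856 t^{6} + 34644 t^{5} + 12240 t^{4} - 13438 t^{3} + 1318 t^{2} - 4584 t - 261}{108 t^{3} - 432 t^{2} + 18 t - 72}, which equals f(t).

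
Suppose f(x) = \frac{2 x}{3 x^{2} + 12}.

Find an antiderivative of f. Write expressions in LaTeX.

The substitution u = x^{2} + 4 works: f is exactly (dF/du)*(du/dx) for that inner function.
Check: d/dx[\frac{\log{\left(x^{2} + 4 \right)}}{3}] = \frac{2 x}{3 x^{2} + 12} = f(x).

An antiderivative is F(x) = \frac{\log{\left(x^{2} + 4 \right)}}{3}.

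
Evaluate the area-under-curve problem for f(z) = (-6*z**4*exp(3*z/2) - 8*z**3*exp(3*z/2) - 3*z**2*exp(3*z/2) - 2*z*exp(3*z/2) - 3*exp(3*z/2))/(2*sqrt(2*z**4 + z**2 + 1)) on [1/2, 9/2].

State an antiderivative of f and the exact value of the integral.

Antiderivative: F(z) = -sqrt(2*z**4 + z**2 + 1)*exp(3*z/2); value = -sqrt(13462)*exp(27/4)/4 + sqrt(22)*exp(3/4)/4

f has the shape u'v + uv' for u = -sqrt(2*z**4 + z**2 + 1) and v = exp(3*z/2) — it is the derivative of the product u*v.
F(z) = -sqrt(2*z**4 + z**2 + 1)*exp(3*z/2) is an antiderivative of f.
Check: d/dz[-sqrt(2*z**4 + z**2 + 1)*exp(3*z/2)] = (-6*z**4*exp(3*z/2) - 8*z**3*exp(3*z/2) - 3*z**2*exp(3*z/2) - 2*z*exp(3*z/2) - 3*exp(3*z/2))/(2*sqrt(2*z**4 + z**2 + 1)) = f(z).
F(9/2) = -sqrt(13462)*exp(27/4)/4; F(1/2) = -sqrt(22)*exp(3/4)/4.
Integral = F(9/2) - F(1/2) = -sqrt(13462)*exp(27/4)/4 + sqrt(22)*exp(3/4)/4.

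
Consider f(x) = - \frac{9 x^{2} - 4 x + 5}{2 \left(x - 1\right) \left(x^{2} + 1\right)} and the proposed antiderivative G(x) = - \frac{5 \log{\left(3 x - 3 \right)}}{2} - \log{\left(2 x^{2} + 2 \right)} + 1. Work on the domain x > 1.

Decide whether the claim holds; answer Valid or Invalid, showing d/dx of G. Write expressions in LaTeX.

Valid - differentiating G returns exactly f.

d/dx[G] = \frac{- 9 x^{2} + 4 x - 5}{2 x^{3} - 2 x^{2} + 2 x - 2}
This equals f(x) exactly, so the claim holds.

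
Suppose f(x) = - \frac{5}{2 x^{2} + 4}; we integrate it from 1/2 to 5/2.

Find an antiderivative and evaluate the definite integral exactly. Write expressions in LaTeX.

Antiderivative: F(x) = - \frac{5 \sqrt{2} \operatorname{atan}{\left(\frac{\sqrt{2} x}{2} \right)}}{4}; value = - \frac{5 \sqrt{2} \operatorname{atan}{\left(\frac{5 \sqrt{2}}{4} \right)}}{4} + \frac{5 \sqrt{2} \operatorname{atan}{\left(\frac{\sqrt{2}}{4} \right)}}{4}

Any candidate F(x) must reproduce f(x) exactly when differentiated.
F(x) = - \frac{5 \sqrt{2} \operatorname{atan}{\left(\frac{\sqrt{2} x}{2} \right)}}{4} is an antiderivative of f.
Check: d/dx[- \frac{5 \sqrt{2} \operatorname{atan}{\left(\frac{\sqrt{2} x}{2} \right)}}{4}] = - \frac{5}{2 x^{2} + 4} = f(x).
F(5/2) = - \frac{5 \sqrt{2} \operatorname{atan}{\left(\frac{5 \sqrt{2}}{4} \right)}}{4}; F(1/2) = - \frac{5 \sqrt{2} \operatorname{atan}{\left(\frac{\sqrt{2}}{4} \right)}}{4}.
Integral = F(5/2) - F(1/2) = - \frac{5 \sqrt{2} \operatorname{atan}{\left(\frac{5 \sqrt{2}}{4} \right)}}{4} + \frac{5 \sqrt{2} \operatorname{atan}{\left(\frac{\sqrt{2}}{4} \right)}}{4}.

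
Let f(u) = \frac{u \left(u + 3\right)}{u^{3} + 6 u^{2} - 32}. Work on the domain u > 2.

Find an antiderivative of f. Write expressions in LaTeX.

An antiderivative is F(u) = \frac{5 u \log{\left(u - 2 \right)} + 13 u \log{\left(u + 4 \right)} + 20 \log{\left(u - 2 \right)} + 52 \log{\left(u + 4 \right)} + 12}{18 u + 72}.

Factor the denominator (\left(u - 2\right) \left(u + 4\right)^{2}) and decompose: f = \frac{13}{18 \left(u + 4\right)} - \frac{2}{3 \left(u + 4\right)^{2}} + \frac{5}{18 \left(u - 2\right)}; each piece integrates to a log, atan, or power term.
Check: d/du[\frac{5 u \log{\left(u - 2 \right)} + 13 u \log{\left(u + 4 \right)} + 20 \log{\left(u - 2 \right)} + 52 \log{\left(u + 4 \right)} + 12}{18 u + 72}] = \frac{u^{2} + 3 u}{u^{3} + 6 u^{2} - 32}, which equals f(u).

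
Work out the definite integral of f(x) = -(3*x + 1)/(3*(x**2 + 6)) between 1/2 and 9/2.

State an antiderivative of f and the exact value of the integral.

For F(x) to be correct the identity F'(x) - f(x) = 0 must hold.
F(x) = -log(x**2 + 6)/2 - sqrt(6)*atan(sqrt(6)*x/6)/18 is an antiderivative of f.
Check: d/dx[-log(x**2 + 6)/2 - sqrt(6)*atan(sqrt(6)*x/6)/18] = (-3*x - 1)/(3*x**2 + 18), which equals f(x).
F(9/2) = -log(105/4)/2 - sqrt(6)*atan(3*sqrt(6)/4)/18; F(1/2) = -log(25/4)/2 - sqrt(6)*atan(sqrt(6)/12)/18.
Integral = F(9/2) - F(1/2) = -log(105/4)/2 - sqrt(6)*atan(3*sqrt(6)/4)/18 + sqrt(6)*atan(sqrt(6)/12)/18 + log(25/4)/2.

Antiderivative: F(x) = -log(x**2 + 6)/2 - sqrt(6)*atan(sqrt(6)*x/6)/18; value = -log(105/4)/2 - sqrt(6)*atan(3*sqrt(6)/4)/18 + sqrt(6)*atan(sqrt(6)/12)/18 + log(25/4)/2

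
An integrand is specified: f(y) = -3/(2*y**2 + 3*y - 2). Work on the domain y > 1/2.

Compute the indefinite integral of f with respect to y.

F(y) = -3*log(y - 1/2)/5 + 3*log(y + 2)/5 + C

Factor the denominator ((y + 2)*(2*y - 1)) and decompose: f = -6/(5*(2*y - 1)) + 3/(5*(y + 2)); each piece integrates to a log, atan, or power term.
Check: d/dy[-3*log(y - 1/2)/5 + 3*log(y + 2)/5] = -3/(2*y**2 + 3*y - 2) = f(y).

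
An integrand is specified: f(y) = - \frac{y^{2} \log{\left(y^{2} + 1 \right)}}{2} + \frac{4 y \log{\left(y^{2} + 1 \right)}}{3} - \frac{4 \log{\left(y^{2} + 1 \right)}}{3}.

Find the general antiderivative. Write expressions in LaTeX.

F(y) = \frac{y^{3}}{9} - \frac{2 y^{2}}{3} + \frac{7 y}{3} + \left(- \frac{y^{3}}{6} + \frac{2 y^{2}}{3} - \frac{4 y}{3}\right) \log{\left(y^{2} + 1 \right)} + \frac{2 \log{\left(y^{2} + 1 \right)}}{3} - \frac{7 \operatorname{atan}{\left(y \right)}}{3} + C

Integrate term by term and add the pieces.
Check: d/dy[\frac{y^{3}}{9} - \frac{2 y^{2}}{3} + \frac{7 y}{3} + \left(- \frac{y^{3}}{6} + \frac{2 y^{2}}{3} - \frac{4 y}{3}\right) \log{\left(y^{2} + 1 \right)} + \frac{2 \log{\left(y^{2} + 1 \right)}}{3} - \frac{7 \operatorname{atan}{\left(y \right)}}{3}] = - \frac{y^{2} \log{\left(y^{2} + 1 \right)}}{2} + \frac{4 y \log{\left(y^{2} + 1 \right)}}{3} - \frac{4 \log{\left(y^{2} + 1 \right)}}{3} = f(y).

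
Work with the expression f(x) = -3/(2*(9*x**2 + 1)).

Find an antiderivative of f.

An antiderivative is F(x) = -atan(3*x)/2.

An antiderivative F(x) passes only if d/dx[F] lands on f(x) exactly.
Check: d/dx[-atan(3*x)/2] = -3/(18*x**2 + 2), which equals f(x).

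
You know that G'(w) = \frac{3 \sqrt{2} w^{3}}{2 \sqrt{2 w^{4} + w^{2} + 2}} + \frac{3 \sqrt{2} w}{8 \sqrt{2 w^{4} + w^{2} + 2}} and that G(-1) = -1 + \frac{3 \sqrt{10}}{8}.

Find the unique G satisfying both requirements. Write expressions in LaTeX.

G'(w) matches the chain-rule pattern g'(h)*h' with inner function h(w) = w^{4} + \frac{w^{2}}{2} + 1; substituting u = h(w) collapses the integral.
A general antiderivative is \frac{3 \sqrt{w^{4} + \frac{w^{2}}{2} + 1}}{4} + C.
The condition gives C = -1 + \frac{3 \sqrt{10}}{8} - (\frac{3 \sqrt{10}}{8}) = -1.
So G(w) = \frac{\sqrt{2} \left(3 \sqrt{2 w^{4} + w^{2} + 2} - 4 \sqrt{2}\right)}{8}.
Check: d/dw[\frac{\sqrt{2} \left(3 \sqrt{2 w^{4} + w^{2} + 2} - 4 \sqrt{2}\right)}{8}] = \frac{12 \sqrt{2} w^{3} + 3 \sqrt{2} w}{8 \sqrt{2 w^{4} + w^{2} + 2}}, which equals G'(w).

G(w) = \frac{\sqrt{2} \left(3 \sqrt{2 w^{4} + w^{2} + 2} - 4 \sqrt{2}\right)}{8}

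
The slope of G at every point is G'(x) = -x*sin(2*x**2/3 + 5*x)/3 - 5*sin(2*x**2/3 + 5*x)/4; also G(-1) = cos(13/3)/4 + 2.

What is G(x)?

G(x) = cos(2*x**2/3 + 5*x)/4 + 2

The substitution u = 2*x**2/3 + 5*x works: G'(x) is exactly (dG/du)*(du/dx) for that inner function.
A general antiderivative is cos(2*x**2/3 + 5*x)/4 + C.
The condition gives C = cos(13/3)/4 + 2 - (cos(13/3)/4) = 2.
So G(x) = cos(2*x**2/3 + 5*x)/4 + 2.
Check: d/dx[cos(2*x**2/3 + 5*x)/4 + 2] = -x*sin(2*x**2/3 + 5*x)/3 - 5*sin(2*x**2/3 + 5*x)/4 = G'(x).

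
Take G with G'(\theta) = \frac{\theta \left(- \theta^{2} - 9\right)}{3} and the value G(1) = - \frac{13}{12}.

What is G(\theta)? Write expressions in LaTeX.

G(\theta) = - \frac{\theta^{4} + 18 \theta^{2} - 6}{12}

For G(\theta) to be correct, d/d\theta[G] must agree with the stated G'(\theta) identically.
A general antiderivative is - \frac{\theta^{4}}{12} - \frac{3 \theta^{2}}{2} + C.
The condition gives C = - \frac{13}{12} - (- \frac{19}{12}) = \frac{1}{2}.
So G(\theta) = - \frac{\theta^{4} + 18 \theta^{2} - 6}{12}.
Check: d/d\theta[- \frac{\theta^{4} + 18 \theta^{2} - 6}{12}] = - \frac{\theta^{3}}{3} - 3 \theta, which equals G'(\theta).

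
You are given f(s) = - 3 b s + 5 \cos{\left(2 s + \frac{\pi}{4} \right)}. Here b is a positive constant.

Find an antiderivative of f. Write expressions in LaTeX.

An antiderivative is F(s) = \frac{- 3 b s^{2} + 5 \sin{\left(2 s + \frac{\pi}{4} \right)}}{2}.

The integrand splits into summands that can be handled one at a time.
Check: d/ds[\frac{- 3 b s^{2} + 5 \sin{\left(2 s + \frac{\pi}{4} \right)}}{2}] = - 3 b s + 5 \cos{\left(2 s + \frac{\pi}{4} \right)} = f(s).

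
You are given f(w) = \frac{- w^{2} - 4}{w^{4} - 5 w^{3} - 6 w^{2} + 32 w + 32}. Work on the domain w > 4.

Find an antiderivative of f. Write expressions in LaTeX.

The denominator factors as \left(w - 4\right)^{2} \left(w + 1\right) \left(w + 2\right); partial fractions split f into directly integrable pieces: \frac{2}{9 \left(w + 2\right)} - \frac{1}{5 \left(w + 1\right)} - \frac{1}{45 \left(w - 4\right)} - \frac{2}{3 \left(w - 4\right)^{2}}.
Check: d/dw[- \frac{w \log{\left(w - 4 \right)} + 9 w \log{\left(w + 1 \right)} - 10 w \log{\left(w + 2 \right)} - 4 \log{\left(w - 4 \right)} - 36 \log{\left(w + 1 \right)} + 40 \log{\left(w + 2 \right)} - 30}{45 \left(w - 4\right)}] = \frac{- w^{2} - 4}{w^{4} - 5 w^{3} - 6 w^{2} + 32 w + 32} = f(w).

An antiderivative is F(w) = - \frac{w \log{\left(w - 4 \right)} + 9 w \log{\left(w + 1 \right)} - 10 w \log{\left(w + 2 \right)} - 4 \log{\left(w - 4 \right)} - 36 \log{\left(w + 1 \right)} + 40 \log{\left(w + 2 \right)} - 30}{45 \left(w - 4\right)}.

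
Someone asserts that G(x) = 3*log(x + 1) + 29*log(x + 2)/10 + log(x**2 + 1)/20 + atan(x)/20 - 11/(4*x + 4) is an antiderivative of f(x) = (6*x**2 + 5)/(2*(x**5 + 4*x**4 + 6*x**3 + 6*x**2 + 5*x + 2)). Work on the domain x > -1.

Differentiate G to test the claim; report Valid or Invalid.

Invalid: d/dx[G] - f = 6/(x + 1), which is not 0.

d/dx[G] = (12*x**4 + 36*x**3 + 42*x**2 + 36*x + 29)/(2*x**5 + 8*x**4 + 12*x**3 + 12*x**2 + 10*x + 4)
d/dx[G] - f(x) = 6/(x + 1) != 0.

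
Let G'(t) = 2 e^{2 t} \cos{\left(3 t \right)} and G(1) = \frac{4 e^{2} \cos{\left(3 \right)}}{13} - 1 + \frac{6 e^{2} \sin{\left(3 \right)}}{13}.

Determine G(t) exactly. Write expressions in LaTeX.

G(t) = \frac{6 e^{2 t} \sin{\left(3 t \right)} + 4 e^{2 t} \cos{\left(3 t \right)} - 13}{13}

Recover the given G'(t) by differentiating a candidate G(t); any mismatch rules it out.
A general antiderivative is \frac{6 e^{2 t} \sin{\left(3 t \right)}}{13} + \frac{4 e^{2 t} \cos{\left(3 t \right)}}{13} + C.
The condition gives C = \frac{4 e^{2} \cos{\left(3 \right)}}{13} - 1 + \frac{6 e^{2} \sin{\left(3 \right)}}{13} - (\frac{4 e^{2} \cos{\left(3 \right)}}{13} + \frac{6 e^{2} \sin{\left(3 \right)}}{13}) = -1.
So G(t) = \frac{6 e^{2 t} \sin{\left(3 t \right)} + 4 e^{2 t} \cos{\left(3 t \right)} - 13}{13}.
Check: d/dt[\frac{6 e^{2 t} \sin{\left(3 t \right)} + 4 e^{2 t} \cos{\left(3 t \right)} - 13}{13}] = 2 e^{2 t} \cos{\left(3 t \right)} = G'(t).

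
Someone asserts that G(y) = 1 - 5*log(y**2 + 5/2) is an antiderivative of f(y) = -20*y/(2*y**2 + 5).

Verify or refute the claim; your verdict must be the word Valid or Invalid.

Valid: G'(y) = f(y).

d/dy[G] = -20*y/(2*y**2 + 5)
This equals f(y) exactly, so the claim holds.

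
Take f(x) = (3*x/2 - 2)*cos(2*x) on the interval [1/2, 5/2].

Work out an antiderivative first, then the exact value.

Any candidate F(x) must reproduce f(x) exactly when differentiated.
F(x) = 3*x*sin(2*x)/4 - sin(2*x) + 3*cos(2*x)/8 is an antiderivative of f.
Check: d/dx[3*x*sin(2*x)/4 - sin(2*x) + 3*cos(2*x)/8] = 3*x*cos(2*x)/2 - 2*cos(2*x), which equals f(x).
F(5/2) = 7*sin(5)/8 + 3*cos(5)/8; F(1/2) = -5*sin(1)/8 + 3*cos(1)/8.
Integral = F(5/2) - F(1/2) = 7*sin(5)/8 - 3*cos(1)/8 + 3*cos(5)/8 + 5*sin(1)/8.

Antiderivative: F(x) = 3*x*sin(2*x)/4 - sin(2*x) + 3*cos(2*x)/8; value = 7*sin(5)/8 - 3*cos(1)/8 + 3*cos(5)/8 + 5*sin(1)/8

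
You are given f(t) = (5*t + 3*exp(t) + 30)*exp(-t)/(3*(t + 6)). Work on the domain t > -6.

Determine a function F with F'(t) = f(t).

An antiderivative is F(t) = log(t + 6) - 5*exp(-t)/3.

Check any antiderivative F(t) by computing F'(t) and comparing it with f(t).
Check: d/dt[log(t + 6) - 5*exp(-t)/3] = (5*t + 3*exp(t) + 30)/(3*t*exp(t) + 18*exp(t)), which equals f(t).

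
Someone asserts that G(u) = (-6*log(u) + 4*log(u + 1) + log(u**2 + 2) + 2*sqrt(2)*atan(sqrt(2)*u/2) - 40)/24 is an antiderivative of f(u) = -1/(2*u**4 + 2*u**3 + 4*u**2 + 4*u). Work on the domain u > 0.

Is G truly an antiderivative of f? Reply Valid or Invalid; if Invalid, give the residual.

Valid: G'(u) = f(u).

d/du[G] = -1/(2*u**4 + 2*u**3 + 4*u**2 + 4*u)
This equals f(u) exactly, so the claim holds.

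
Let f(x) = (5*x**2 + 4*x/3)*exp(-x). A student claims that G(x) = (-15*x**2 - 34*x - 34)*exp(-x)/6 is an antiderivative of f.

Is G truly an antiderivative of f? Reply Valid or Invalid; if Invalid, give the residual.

Invalid: d/dx[G] - f = (-15*x**2 - 4*x)*exp(-x)/6, which is not 0.

d/dx[G] = (15*x**2 + 4*x)*exp(-x)/6
d/dx[G] - f(x) = (-15*x**2 - 4*x)*exp(-x)/6 != 0.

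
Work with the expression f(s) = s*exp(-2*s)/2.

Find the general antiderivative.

f has the shape u'v + uv' for u = -s/4 - 1/8 and v = exp(-2*s) — it is the derivative of the product u*v.
Check: d/ds[(-2*s - 1)*exp(-2*s)/8] = s*exp(-2*s)/2 = f(s).

F(s) = (-2*s - 1)*exp(-2*s)/8 + C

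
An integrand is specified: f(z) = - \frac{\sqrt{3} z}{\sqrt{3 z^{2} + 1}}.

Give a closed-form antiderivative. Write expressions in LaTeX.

The substitution u = z^{2} + \frac{1}{3} works: f is exactly (dF/du)*(du/dz) for that inner function.
Check: d/dz[- \frac{\sqrt{3} \sqrt{3 z^{2} + 1}}{3}] = - \frac{\sqrt{3} z}{\sqrt{3 z^{2} + 1}} = f(z).

An antiderivative is F(z) = - \frac{\sqrt{3} \sqrt{3 z^{2} + 1}}{3}.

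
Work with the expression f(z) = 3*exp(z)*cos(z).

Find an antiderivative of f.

An antiderivative is F(z) = 3*(sin(z) + cos(z))*exp(z)/2.

Since d/dz undoes antidifferentiation here, F'(z) = f(z) is required of F(z).
Check: d/dz[3*(sin(z) + cos(z))*exp(z)/2] = 3*exp(z)*cos(z) = f(z).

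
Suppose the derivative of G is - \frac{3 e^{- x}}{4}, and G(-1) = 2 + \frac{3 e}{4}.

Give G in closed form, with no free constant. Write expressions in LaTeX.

G(x) = \frac{\left(8 e^{x} + 3\right) e^{- x}}{4}

Since d/dx undoes antidifferentiation here, G(x) must give back the stated G'(x).
A general antiderivative is \frac{3 e^{- x}}{4} + C.
The condition gives C = 2 + \frac{3 e}{4} - (\frac{3 e}{4}) = 2.
So G(x) = \frac{\left(8 e^{x} + 3\right) e^{- x}}{4}.
Check: d/dx[\frac{\left(8 e^{x} + 3\right) e^{- x}}{4}] = - \frac{3 e^{- x}}{4} = G'(x).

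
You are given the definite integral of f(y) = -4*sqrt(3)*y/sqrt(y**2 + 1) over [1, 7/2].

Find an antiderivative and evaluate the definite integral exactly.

Antiderivative: F(y) = -4*sqrt(3*y**2 + 3); value = -2*sqrt(159) + 4*sqrt(6)

The substitution u = 3*y**2 + 3 works: f is exactly (dF/du)*(du/dy) for that inner function.
F(y) = -4*sqrt(3*y**2 + 3) is an antiderivative of f.
Check: d/dy[-4*sqrt(3*y**2 + 3)] = -4*sqrt(3)*y/sqrt(y**2 + 1) = f(y).
F(7/2) = -2*sqrt(159); F(1) = -4*sqrt(6).
Integral = F(7/2) - F(1) = -2*sqrt(159) + 4*sqrt(6).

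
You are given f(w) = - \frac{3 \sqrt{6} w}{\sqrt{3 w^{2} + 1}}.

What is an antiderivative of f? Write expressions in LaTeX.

f matches the chain-rule pattern g'(h)*h' with inner function h(w) = 2 w^{2} + \frac{2}{3}; substituting u = h(w) collapses the integral.
Check: d/dw[- \sqrt{6} \sqrt{3 w^{2} + 1}] = - \frac{3 \sqrt{6} w}{\sqrt{3 w^{2} + 1}} = f(w).

An antiderivative is F(w) = - \sqrt{6} \sqrt{3 w^{2} + 1}.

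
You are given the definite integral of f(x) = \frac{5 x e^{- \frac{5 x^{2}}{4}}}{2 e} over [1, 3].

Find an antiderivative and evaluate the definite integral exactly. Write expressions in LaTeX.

Antiderivative: F(x) = - \frac{e^{- \frac{5 x^{2}}{4}}}{e}; value = - \frac{1}{e^{\frac{49}{4}}} + e^{- \frac{9}{4}}

f matches the chain-rule pattern g'(h)*h' with inner function h(x) = - \frac{5 x^{2}}{4} - 1; substituting u = h(x) collapses the integral.
F(x) = - \frac{e^{- \frac{5 x^{2}}{4}}}{e} is an antiderivative of f.
Check: d/dx[- \frac{e^{- \frac{5 x^{2}}{4}}}{e}] = \frac{5 x e^{- \frac{5 x^{2}}{4}}}{2 e} = f(x).
F(3) = - \frac{1}{e^{\frac{49}{4}}}; F(1) = - \frac{1}{e^{\frac{9}{4}}}.
Integral = F(3) - F(1) = - \frac{1}{e^{\frac{49}{4}}} + e^{- \frac{9}{4}}.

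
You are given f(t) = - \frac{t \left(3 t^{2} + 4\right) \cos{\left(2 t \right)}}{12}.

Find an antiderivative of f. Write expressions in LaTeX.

An antiderivative is F(t) = - \frac{12 t^{3} \sin{\left(2 t \right)} + 18 t^{2} \cos{\left(2 t \right)} - 2 t \sin{\left(2 t \right)} - \cos{\left(2 t \right)}}{96}.

For F(t) to be correct the identity F'(t) - f(t) = 0 must hold.
Check: d/dt[- \frac{12 t^{3} \sin{\left(2 t \right)} + 18 t^{2} \cos{\left(2 t \right)} - 2 t \sin{\left(2 t \right)} - \cos{\left(2 t \right)}}{96}] = - \frac{t^{3} \cos{\left(2 t \right)}}{4} - \frac{t \cos{\left(2 t \right)}}{3}, which equals f(t).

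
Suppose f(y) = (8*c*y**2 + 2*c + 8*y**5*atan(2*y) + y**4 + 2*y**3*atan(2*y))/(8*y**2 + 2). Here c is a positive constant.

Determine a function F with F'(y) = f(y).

An antiderivative is F(y) = c*y + y**4*atan(2*y)/4.

For F(y) to be correct the identity F'(y) - f(y) = 0 must hold.
Check: d/dy[c*y + y**4*atan(2*y)/4] = (8*c*y**2 + 2*c + 8*y**5*atan(2*y) + y**4 + 2*y**3*atan(2*y))/(8*y**2 + 2) = f(y).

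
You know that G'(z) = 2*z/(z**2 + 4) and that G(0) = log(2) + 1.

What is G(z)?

G'(z) matches the chain-rule pattern g'(h)*h' with inner function h(z) = z**2/2 + 2; substituting u = h(z) collapses the integral.
A general antiderivative is log(z**2/2 + 2) + C.
The condition gives C = log(2) + 1 - (log(2)) = 1.
So G(z) = log(z**2/2 + 2) + 1.
Check: d/dz[log(z**2/2 + 2) + 1] = 2*z/(z**2 + 4) = G'(z).

G(z) = log(z**2/2 + 2) + 1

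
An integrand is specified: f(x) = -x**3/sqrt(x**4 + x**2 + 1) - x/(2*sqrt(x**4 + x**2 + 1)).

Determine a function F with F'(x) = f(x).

f matches the chain-rule pattern g'(h)*h' with inner function h(x) = x**4 + x**2 + 1; substituting u = h(x) collapses the integral.
Check: d/dx[-sqrt(x**4 + x**2 + 1)/2] = (-2*x**3 - x)/(2*sqrt(x**4 + x**2 + 1)), which equals f(x).

An antiderivative is F(x) = -sqrt(x**4 + x**2 + 1)/2.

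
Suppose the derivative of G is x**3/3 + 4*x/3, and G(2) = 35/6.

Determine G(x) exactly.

G'(x) matches the chain-rule pattern g'(h)*h' with inner function h(x) = -x**2/4 - 1; substituting u = h(x) collapses the integral.
A general antiderivative is 4*(-x**2/4 - 1)**2/3 + C.
The condition gives C = 35/6 - (16/3) = 1/2.
So G(x) = ((-x**2 - 4)**2 + 6)/12.
Check: d/dx[((-x**2 - 4)**2 + 6)/12] = x**3/3 + 4*x/3 = G'(x).

G(x) = ((-x**2 - 4)**2 + 6)/12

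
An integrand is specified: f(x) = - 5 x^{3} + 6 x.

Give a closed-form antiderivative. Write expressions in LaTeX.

An antiderivative is F(x) = - \frac{5 x^{4}}{4} + 3 x^{2}.

Integrate term by term and add the pieces.
Check: d/dx[- \frac{5 x^{4}}{4} + 3 x^{2}] = - 5 x^{3} + 6 x = f(x).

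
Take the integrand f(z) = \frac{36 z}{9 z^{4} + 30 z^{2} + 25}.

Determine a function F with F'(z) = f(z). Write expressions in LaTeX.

The substitution u = z^{2} + \frac{5}{3} works: f is exactly (dF/du)*(du/dz) for that inner function.
Check: d/dz[- \frac{2}{z^{2} + \frac{5}{3}}] = \frac{36 z}{9 z^{4} + 30 z^{2} + 25} = f(z).

An antiderivative is F(z) = - \frac{2}{z^{2} + \frac{5}{3}}.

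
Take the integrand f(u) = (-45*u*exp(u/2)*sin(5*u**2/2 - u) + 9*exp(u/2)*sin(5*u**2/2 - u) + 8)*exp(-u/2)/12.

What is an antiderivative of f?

A first test for any F(u): its u-derivative must equal f(u) identically.
Check: d/du[3*cos(5*u**2/2 - u)/4 - 4*exp(-u/2)/3] = (-45*u*exp(u/2)*sin(5*u**2/2 - u) + 9*exp(u/2)*sin(5*u**2/2 - u) + 8)*exp(-u/2)/12 = f(u).

An antiderivative is F(u) = 3*cos(5*u**2/2 - u)/4 - 4*exp(-u/2)/3.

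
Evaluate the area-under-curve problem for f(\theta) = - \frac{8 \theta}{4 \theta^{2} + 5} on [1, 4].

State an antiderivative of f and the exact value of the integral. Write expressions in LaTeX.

f matches the chain-rule pattern g'(h)*h' with inner function h(\theta) = 4 \theta^{2} + 5; substituting u = h(\theta) collapses the integral.
F(\theta) = - \log{\left(4 \theta^{2} + 5 \right)} is an antiderivative of f.
Check: d/d\theta[- \log{\left(4 \theta^{2} + 5 \right)}] = - \frac{8 \theta}{4 \theta^{2} + 5} = f(\theta).
F(4) = - \log{\left(69 \right)}; F(1) = - \log{\left(9 \right)}.
Integral = F(4) - F(1) = - \log{\left(69 \right)} + \log{\left(9 \right)}.

Antiderivative: F(\theta) = - \log{\left(4 \theta^{2} + 5 \right)}; value = - \log{\left(69 \right)} + \log{\left(9 \right)}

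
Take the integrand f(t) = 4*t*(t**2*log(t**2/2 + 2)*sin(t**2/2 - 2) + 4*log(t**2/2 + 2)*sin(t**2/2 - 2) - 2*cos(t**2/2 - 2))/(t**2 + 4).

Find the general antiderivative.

F(t) = -4*log(t**2/2 + 2)*cos(t**2/2 - 2) + C

Recognize the product-rule pattern: f = u'v + uv' with u = -4*cos(t**2/2 - 2), v = log(t**2/2 + 2), so integration by parts undoes it.
Check: d/dt[-4*log(t**2/2 + 2)*cos(t**2/2 - 2)] = (4*t**3*log(t**2/2 + 2)*sin(t**2/2 - 2) + 16*t*log(t**2/2 + 2)*sin(t**2/2 - 2) - 8*t*cos(t**2/2 - 2))/(t**2 + 4), which equals f(t).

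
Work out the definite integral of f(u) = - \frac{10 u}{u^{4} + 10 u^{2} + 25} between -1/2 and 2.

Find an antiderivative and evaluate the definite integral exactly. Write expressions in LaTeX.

Antiderivative: F(u) = \frac{5}{u^{2} + 5}; value = - \frac{25}{63}

The substitution w = u^{2} + 5 works: f is exactly (dF/dw)*(dw/du) for that inner function.
F(u) = \frac{5}{u^{2} + 5} is an antiderivative of f.
Check: d/du[\frac{5}{u^{2} + 5}] = - \frac{10 u}{u^{4} + 10 u^{2} + 25} = f(u).
F(2) = \frac{5}{9}; F(-1/2) = \frac{20}{21}.
Integral = F(2) - F(-1/2) = - \frac{25}{63}.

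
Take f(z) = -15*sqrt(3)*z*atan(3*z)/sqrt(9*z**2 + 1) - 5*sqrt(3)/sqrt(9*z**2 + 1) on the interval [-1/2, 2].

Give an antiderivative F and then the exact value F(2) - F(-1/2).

f has the shape u'v + uv' for u = -5*sqrt(3*z**2 + 1/3) and v = atan(3*z) — it is the derivative of the product u*v.
F(z) = -5*sqrt(3*z**2 + 1/3)*atan(3*z) is an antiderivative of f.
Check: d/dz[-5*sqrt(3*z**2 + 1/3)*atan(3*z)] = sqrt(3)*(-45*z*atan(3*z) - 15)/(3*sqrt(9*z**2 + 1)), which equals f(z).
F(2) = -5*sqrt(111)*atan(6)/3; F(-1/2) = 5*sqrt(39)*atan(3/2)/6.
Integral = F(2) - F(-1/2) = -5*sqrt(111)*atan(6)/3 - 5*sqrt(39)*atan(3/2)/6.

Antiderivative: F(z) = -5*sqrt(3*z**2 + 1/3)*atan(3*z); value = -5*sqrt(111)*atan(6)/3 - 5*sqrt(39)*atan(3/2)/6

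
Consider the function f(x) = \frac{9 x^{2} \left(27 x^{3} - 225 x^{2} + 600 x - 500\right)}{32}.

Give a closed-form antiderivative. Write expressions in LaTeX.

f matches the chain-rule pattern g'(h)*h' with inner function h(x) = - \frac{3 x^{2}}{4} + \frac{5 x}{2}; substituting u = h(x) collapses the integral.
Check: d/dx[- 3 \left(- \frac{3 x^{2}}{4} + \frac{5 x}{2}\right)^{3}] = \frac{243 x^{5}}{32} - \frac{2025 x^{4}}{32} + \frac{675 x^{3}}{4} - \frac{1125 x^{2}}{8}, which equals f(x).

An antiderivative is F(x) = - 3 \left(- \frac{3 x^{2}}{4} + \frac{5 x}{2}\right)^{3}.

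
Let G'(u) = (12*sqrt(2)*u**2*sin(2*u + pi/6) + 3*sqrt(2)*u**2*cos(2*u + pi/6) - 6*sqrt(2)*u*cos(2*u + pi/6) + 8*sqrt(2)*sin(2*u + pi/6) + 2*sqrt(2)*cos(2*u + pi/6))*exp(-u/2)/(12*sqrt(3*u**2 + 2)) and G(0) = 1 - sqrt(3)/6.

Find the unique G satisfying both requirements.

Any candidate G(u) must reproduce the stated G'(u) exactly.
A general antiderivative is -sqrt(3*u**2/2 + 1)*exp(-u/2)*cos(2*u + pi/6)/3 + C.
The condition gives C = 1 - sqrt(3)/6 - (-sqrt(3)/6) = 1.
So G(u) = -sqrt(3*u**2/2 + 1)*exp(-u/2)*cos(2*u + pi/6)/3 + 1.
Check: d/du[-sqrt(3*u**2/2 + 1)*exp(-u/2)*cos(2*u + pi/6)/3 + 1] = sqrt(2)*(12*u**2*sin(2*u + pi/6) + 3*u**2*cos(2*u + pi/6) - 6*u*cos(2*u + pi/6) + 8*sin(2*u + pi/6) + 2*cos(2*u + pi/6))*exp(-u/2)/(12*sqrt(3*u**2 + 2)), which equals G'(u).

G(u) = -sqrt(3*u**2/2 + 1)*exp(-u/2)*cos(2*u + pi/6)/3 + 1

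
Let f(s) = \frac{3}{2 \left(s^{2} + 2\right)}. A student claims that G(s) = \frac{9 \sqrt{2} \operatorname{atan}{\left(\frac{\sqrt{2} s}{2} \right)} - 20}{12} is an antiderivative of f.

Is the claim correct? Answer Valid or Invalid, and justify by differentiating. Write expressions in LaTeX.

d/ds[G] = \frac{3}{2 s^{2} + 4}
This equals f(s) exactly, so the claim holds.

Valid - the claim checks out under differentiation.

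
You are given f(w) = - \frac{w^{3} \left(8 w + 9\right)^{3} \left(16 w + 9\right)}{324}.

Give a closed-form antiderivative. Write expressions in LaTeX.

An antiderivative is F(w) = - \frac{256 w^{8}}{81} - \frac{128 w^{7}}{9} - 24 w^{6} - 18 w^{5} - \frac{81 w^{4}}{16}.

f matches the chain-rule pattern g'(h)*h' with inner function h(w) = \frac{4 w^{2}}{3} + \frac{3 w}{2}; substituting u = h(w) collapses the integral.
Check: d/dw[- \frac{256 w^{8}}{81} - \frac{128 w^{7}}{9} - 24 w^{6} - 18 w^{5} - \frac{81 w^{4}}{16}] = - \frac{2048 w^{7}}{81} - \frac{896 w^{6}}{9} - 144 w^{5} - 90 w^{4} - \frac{81 w^{3}}{4}, which equals f(w).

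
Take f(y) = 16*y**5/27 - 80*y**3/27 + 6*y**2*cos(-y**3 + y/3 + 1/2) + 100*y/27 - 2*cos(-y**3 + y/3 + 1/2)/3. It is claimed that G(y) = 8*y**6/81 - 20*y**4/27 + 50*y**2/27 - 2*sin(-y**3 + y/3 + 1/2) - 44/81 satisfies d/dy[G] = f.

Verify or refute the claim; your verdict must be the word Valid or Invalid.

Valid - differentiating G returns exactly f.

d/dy[G] = 16*y**5/27 - 80*y**3/27 + 6*y**2*cos(-y**3 + y/3 + 1/2) + 100*y/27 - 2*cos(-y**3 + y/3 + 1/2)/3
This equals f(y) exactly, so the claim holds.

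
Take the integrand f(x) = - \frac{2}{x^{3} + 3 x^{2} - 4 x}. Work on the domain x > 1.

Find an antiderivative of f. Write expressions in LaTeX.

The denominator factors as x \left(x - 1\right) \left(x + 4\right); partial fractions split f into directly integrable pieces: - \frac{1}{10 \left(x + 4\right)} - \frac{2}{5 \left(x - 1\right)} + \frac{1}{2 x}.
Check: d/dx[\frac{\log{\left(x \right)}}{2} - \frac{2 \log{\left(x - 1 \right)}}{5} - \frac{\log{\left(x + 4 \right)}}{10}] = - \frac{2}{x^{3} + 3 x^{2} - 4 x} = f(x).

An antiderivative is F(x) = \frac{\log{\left(x \right)}}{2} - \frac{2 \log{\left(x - 1 \right)}}{5} - \frac{\log{\left(x + 4 \right)}}{10}.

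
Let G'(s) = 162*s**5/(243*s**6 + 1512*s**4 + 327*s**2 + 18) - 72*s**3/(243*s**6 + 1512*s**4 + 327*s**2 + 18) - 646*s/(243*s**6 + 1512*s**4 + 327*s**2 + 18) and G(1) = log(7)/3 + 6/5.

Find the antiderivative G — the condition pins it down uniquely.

Integrate term by term and add the pieces.
A general antiderivative is log(s**2 + 6)/3 + 2/(3*(3*s**2 + 1/3)) + C.
The condition gives C = log(7)/3 + 6/5 - (1/5 + log(7)/3) = 1.
So G(s) = (27*s**2 + (9*s**2 + 1)*log(s**2 + 6) + 9)/(3*(9*s**2 + 1)).
Check: d/ds[(27*s**2 + (9*s**2 + 1)*log(s**2 + 6) + 9)/(3*(9*s**2 + 1))] = (162*s**5 - 72*s**3 - 646*s)/(243*s**6 + 1512*s**4 + 327*s**2 + 18), which equals G'(s).

G(s) = (27*s**2 + (9*s**2 + 1)*log(s**2 + 6) + 9)/(3*(9*s**2 + 1))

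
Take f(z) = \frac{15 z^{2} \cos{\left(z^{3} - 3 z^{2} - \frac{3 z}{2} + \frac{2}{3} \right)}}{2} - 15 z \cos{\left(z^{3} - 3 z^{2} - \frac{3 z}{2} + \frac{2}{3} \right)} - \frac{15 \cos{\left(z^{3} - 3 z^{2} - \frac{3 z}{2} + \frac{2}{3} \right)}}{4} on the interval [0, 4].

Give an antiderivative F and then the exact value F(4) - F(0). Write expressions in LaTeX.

Antiderivative: F(z) = \frac{5 \sin{\left(z^{3} - 3 z^{2} - \frac{3 z}{2} + \frac{2}{3} \right)}}{2}; value = \frac{5 \sin{\left(\frac{32}{3} \right)}}{2} - \frac{5 \sin{\left(\frac{2}{3} \right)}}{2}

f matches the chain-rule pattern g'(h)*h' with inner function h(z) = z^{3} - 3 z^{2} - \frac{3 z}{2} + \frac{2}{3}; substituting u = h(z) collapses the integral.
F(z) = \frac{5 \sin{\left(z^{3} - 3 z^{2} - \frac{3 z}{2} + \frac{2}{3} \right)}}{2} is an antiderivative of f.
Check: d/dz[\frac{5 \sin{\left(z^{3} - 3 z^{2} - \frac{3 z}{2} + \frac{2}{3} \right)}}{2}] = \frac{15 z^{2} \cos{\left(z^{3} - 3 z^{2} - \frac{3 z}{2} + \frac{2}{3} \right)}}{2} - 15 z \cos{\left(z^{3} - 3 z^{2} - \frac{3 z}{2} + \frac{2}{3} \right)} - \frac{15 \cos{\left(z^{3} - 3 z^{2} - \frac{3 z}{2} + \frac{2}{3} \right)}}{4} = f(z).
F(4) = \frac{5 \sin{\left(\frac{32}{3} \right)}}{2}; F(0) = \frac{5 \sin{\left(\frac{2}{3} \right)}}{2}.
Integral = F(4) - F(0) = \frac{5 \sin{\left(\frac{32}{3} \right)}}{2} - \frac{5 \sin{\left(\frac{2}{3} \right)}}{2}.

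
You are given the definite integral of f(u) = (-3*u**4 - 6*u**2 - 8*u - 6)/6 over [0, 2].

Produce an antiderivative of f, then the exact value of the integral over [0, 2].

Antiderivative: F(u) = -u**5/10 - u**3/3 - 2*u**2/3 - u; value = -158/15

Check any antiderivative F(u) by computing F'(u) and comparing it with f(u).
F(u) = -u**5/10 - u**3/3 - 2*u**2/3 - u is an antiderivative of f.
Check: d/du[-u**5/10 - u**3/3 - 2*u**2/3 - u] = -u**4/2 - u**2 - 4*u/3 - 1, which equals f(u).
F(2) = -158/15; F(0) = 0.
Integral = F(2) - F(0) = -158/15.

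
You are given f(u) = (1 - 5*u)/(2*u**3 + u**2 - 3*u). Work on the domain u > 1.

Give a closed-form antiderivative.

Factor the denominator (u*(u - 1)*(2*u + 3)) and decompose: f = 34/(15*(2*u + 3)) - 4/(5*(u - 1)) - 1/(3*u); each piece integrates to a log, atan, or power term.
Check: d/du[-log(u)/3 - 4*log(u - 1)/5 + 17*log(u + 3/2)/15] = (1 - 5*u)/(2*u**3 + u**2 - 3*u) = f(u).

An antiderivative is F(u) = -log(u)/3 - 4*log(u - 1)/5 + 17*log(u + 3/2)/15.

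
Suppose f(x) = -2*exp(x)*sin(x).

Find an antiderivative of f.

A candidate is checked by its d/dx: the result must match f(x).
Check: d/dx[-exp(x)*sin(x) + exp(x)*cos(x)] = -2*exp(x)*sin(x) = f(x).

An antiderivative is F(x) = -exp(x)*sin(x) + exp(x)*cos(x).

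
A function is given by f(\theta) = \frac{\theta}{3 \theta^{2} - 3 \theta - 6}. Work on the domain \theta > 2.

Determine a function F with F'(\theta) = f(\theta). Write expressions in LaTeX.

Factor the denominator (3 \left(\theta - 2\right) \left(\theta + 1\right)) and decompose: f = \frac{1}{9 \left(\theta + 1\right)} + \frac{2}{9 \left(\theta - 2\right)}; each piece integrates to a log, atan, or power term.
Check: d/d\theta[\frac{2 \log{\left(\theta - 2 \right)}}{9} + \frac{\log{\left(\theta + 1 \right)}}{9}] = \frac{\theta}{3 \theta^{2} - 3 \theta - 6} = f(\theta).

An antiderivative is F(\theta) = \frac{2 \log{\left(\theta - 2 \right)}}{9} + \frac{\log{\left(\theta + 1 \right)}}{9}.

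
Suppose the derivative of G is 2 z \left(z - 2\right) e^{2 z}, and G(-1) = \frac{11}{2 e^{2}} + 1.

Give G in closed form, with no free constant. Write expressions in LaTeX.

G'(z) has the shape u'v + uv' for u = z^{2} - 3 z + \frac{3}{2} and v = e^{2 z} — it is the derivative of the product u*v.
A general antiderivative is \frac{\left(2 z^{2} - 6 z + 3\right) e^{2 z}}{2} + C.
The condition gives C = \frac{11}{2 e^{2}} + 1 - (\frac{11}{2 e^{2}}) = 1.
So G(z) = \frac{\left(2 z^{2} - 6 z + 3\right) e^{2 z}}{2} + 1.
Check: d/dz[\frac{\left(2 z^{2} - 6 z + 3\right) e^{2 z}}{2} + 1] = 2 z^{2} e^{2 z} - 4 z e^{2 z}, which equals G'(z).

G(z) = \frac{\left(2 z^{2} - 6 z + 3\right) e^{2 z}}{2} + 1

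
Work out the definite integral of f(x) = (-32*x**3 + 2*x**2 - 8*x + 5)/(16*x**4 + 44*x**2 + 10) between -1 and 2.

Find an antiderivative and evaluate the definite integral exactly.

Whatever form F(x) takes, F'(x) = f(x) is non-negotiable.
F(x) = (-4*log(2*x**2 + 5) + atan(2*x))/4 is an antiderivative of f.
Check: d/dx[(-4*log(2*x**2 + 5) + atan(2*x))/4] = (-32*x**3 + 2*x**2 - 8*x + 5)/(16*x**4 + 44*x**2 + 10) = f(x).
F(2) = -log(13) + atan(4)/4; F(-1) = -log(7) - atan(2)/4.
Integral = F(2) - F(-1) = -log(13) + atan(2)/4 + atan(4)/4 + log(7).

Antiderivative: F(x) = (-4*log(2*x**2 + 5) + atan(2*x))/4; value = -log(13) + atan(2)/4 + atan(4)/4 + log(7)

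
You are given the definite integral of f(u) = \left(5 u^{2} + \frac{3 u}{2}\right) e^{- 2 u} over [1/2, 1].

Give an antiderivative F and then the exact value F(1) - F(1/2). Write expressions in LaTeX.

Recognize the product-rule pattern: f = v'r + vr' with v = - \frac{5 u^{2}}{2} - \frac{13 u}{4} - \frac{13}{8}, r = e^{- 2 u}, so integration by parts undoes it.
F(u) = \frac{\left(- 20 u^{2} - 26 u - 13\right) e^{- 2 u}}{8} is an antiderivative of f.
Check: d/du[\frac{\left(- 20 u^{2} - 26 u - 13\right) e^{- 2 u}}{8}] = \frac{\left(10 u^{2} + 3 u\right) e^{- 2 u}}{2}, which equals f(u).
F(1) = - \frac{59}{8 e^{2}}; F(1/2) = - \frac{31}{8 e}.
Integral = F(1) - F(1/2) = - \frac{59}{8 e^{2}} + \frac{31}{8 e}.

Antiderivative: F(u) = \frac{\left(- 20 u^{2} - 26 u - 13\right) e^{- 2 u}}{8}; value = - \frac{59}{8 e^{2}} + \frac{31}{8 e}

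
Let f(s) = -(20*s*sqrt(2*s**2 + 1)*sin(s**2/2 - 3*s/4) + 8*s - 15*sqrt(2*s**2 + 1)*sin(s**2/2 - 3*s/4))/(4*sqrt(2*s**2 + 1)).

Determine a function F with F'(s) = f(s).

Since d/ds undoes antidifferentiation here, F'(s) = f(s) is required of F(s).
Check: d/ds[-sqrt(2*s**2 + 1) + 5*cos(s**2/2 - 3*s/4)] = (-20*s*sqrt(2*s**2 + 1)*sin(s**2/2 - 3*s/4) - 8*s + 15*sqrt(2*s**2 + 1)*sin(s**2/2 - 3*s/4))/(4*sqrt(2*s**2 + 1)), which equals f(s).

An antiderivative is F(s) = -sqrt(2*s**2 + 1) + 5*cos(s**2/2 - 3*s/4).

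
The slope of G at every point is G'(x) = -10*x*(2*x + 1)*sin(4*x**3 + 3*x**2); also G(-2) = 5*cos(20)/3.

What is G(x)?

G'(x) matches the chain-rule pattern g'(h)*h' with inner function h(x) = 4*x**3 + 3*x**2; substituting u = h(x) collapses the integral.
A general antiderivative is 5*cos(4*x**3 + 3*x**2)/3 + C.
The condition gives C = 5*cos(20)/3 - (5*cos(20)/3) = 0.
So G(x) = 5*cos(4*x**3 + 3*x**2)/3.
Check: d/dx[5*cos(4*x**3 + 3*x**2)/3] = -20*x**2*sin(4*x**3 + 3*x**2) - 10*x*sin(4*x**3 + 3*x**2), which equals G'(x).

G(x) = 5*cos(4*x**3 + 3*x**2)/3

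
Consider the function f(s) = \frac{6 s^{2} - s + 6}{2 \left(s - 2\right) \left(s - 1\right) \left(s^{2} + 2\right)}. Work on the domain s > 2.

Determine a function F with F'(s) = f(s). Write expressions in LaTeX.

An antiderivative is F(s) = \frac{28 \log{\left(s - 2 \right)} - 22 \log{\left(s - 1 \right)} - 3 \log{\left(s^{2} + 2 \right)} + \sqrt{2} \operatorname{atan}{\left(\frac{\sqrt{2} s}{2} \right)}}{12}.

The denominator factors as 2 \left(s - 2\right) \left(s - 1\right) \left(s^{2} + 2\right); partial fractions split f into directly integrable pieces: - \frac{3 s - 1}{6 \left(s^{2} + 2\right)} - \frac{11}{6 \left(s - 1\right)} + \frac{7}{3 \left(s - 2\right)}.
Check: d/ds[\frac{28 \log{\left(s - 2 \right)} - 22 \log{\left(s - 1 \right)} - 3 \log{\left(s^{2} + 2 \right)} + \sqrt{2} \operatorname{atan}{\left(\frac{\sqrt{2} s}{2} \right)}}{12}] = \frac{6 s^{2} - s + 6}{2 s^{4} - 6 s^{3} + 8 s^{2} - 12 s + 8}, which equals f(s).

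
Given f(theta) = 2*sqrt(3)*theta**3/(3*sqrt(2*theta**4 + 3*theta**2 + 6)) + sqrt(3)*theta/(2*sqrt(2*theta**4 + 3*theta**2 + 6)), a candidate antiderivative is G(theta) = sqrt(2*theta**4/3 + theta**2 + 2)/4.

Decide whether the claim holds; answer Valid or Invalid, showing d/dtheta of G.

Invalid: d/dtheta[G] - f = (-4*sqrt(3)*theta**3 - 3*sqrt(3)*theta)/(12*sqrt(2*theta**4 + 3*theta**2 + 6)), which is not 0.

d/dtheta[G] = (4*sqrt(3)*theta**3 + 3*sqrt(3)*theta)/(12*sqrt(2*theta**4 + 3*theta**2 + 6))
d/dtheta[G] - f(theta) = (-4*sqrt(3)*theta**3 - 3*sqrt(3)*theta)/(12*sqrt(2*theta**4 + 3*theta**2 + 6)) != 0.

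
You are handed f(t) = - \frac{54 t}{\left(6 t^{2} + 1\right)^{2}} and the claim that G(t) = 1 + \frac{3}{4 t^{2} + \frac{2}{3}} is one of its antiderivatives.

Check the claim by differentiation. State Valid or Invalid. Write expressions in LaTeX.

Valid - the claim checks out under differentiation.

d/dt[G] = - \frac{54 t}{36 t^{4} + 12 t^{2} + 1}
This equals f(t) exactly, so the claim holds.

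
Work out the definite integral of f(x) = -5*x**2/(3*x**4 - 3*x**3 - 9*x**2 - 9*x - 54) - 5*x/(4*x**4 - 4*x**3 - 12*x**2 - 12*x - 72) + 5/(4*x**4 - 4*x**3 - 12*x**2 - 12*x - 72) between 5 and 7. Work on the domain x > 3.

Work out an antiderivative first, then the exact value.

Antiderivative: F(x) = -7*log(x - 3)/24 + log(x + 2)/12 + 5*log(x**2 + 3)/48 - 5*sqrt(3)*atan(sqrt(3)*x/3)/24; value = -5*sqrt(3)*atan(7*sqrt(3)/3)/24 - 7*log(4)/24 - 5*log(28)/48 - log(7)/12 + log(9)/12 + 7*log(2)/24 + 5*log(52)/48 + 5*sqrt(3)*atan(5*sqrt(3)/3)/24

Factor the denominator (12*(x - 3)*(x + 2)*(x**2 + 3)) and decompose: f = 5*(x - 3)/(24*(x**2 + 3)) + 1/(12*(x + 2)) - 7/(24*(x - 3)); each piece integrates to a log, atan, or power term.
F(x) = -7*log(x - 3)/24 + log(x + 2)/12 + 5*log(x**2 + 3)/48 - 5*sqrt(3)*atan(sqrt(3)*x/3)/24 is an antiderivative of f.
Check: d/dx[-7*log(x - 3)/24 + log(x + 2)/12 + 5*log(x**2 + 3)/48 - 5*sqrt(3)*atan(sqrt(3)*x/3)/24] = (-20*x**2 - 15*x + 15)/(12*x**4 - 12*x**3 - 36*x**2 - 36*x - 216), which equals f(x).
F(7) = -5*sqrt(3)*atan(7*sqrt(3)/3)/24 - 7*log(4)/24 + log(9)/12 + 5*log(52)/48; F(5) = -5*sqrt(3)*atan(5*sqrt(3)/3)/24 - 7*log(2)/24 + log(7)/12 + 5*log(28)/48.
Integral = F(7) - F(5) = -5*sqrt(3)*atan(7*sqrt(3)/3)/24 - 7*log(4)/24 - 5*log(28)/48 - log(7)/12 + log(9)/12 + 7*log(2)/24 + 5*log(52)/48 + 5*sqrt(3)*atan(5*sqrt(3)/3)/24.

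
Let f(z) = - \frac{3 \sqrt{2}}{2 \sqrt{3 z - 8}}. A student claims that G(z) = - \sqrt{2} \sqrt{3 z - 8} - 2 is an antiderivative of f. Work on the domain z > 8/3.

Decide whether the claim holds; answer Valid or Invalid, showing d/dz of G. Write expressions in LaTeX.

d/dz[G] = - \frac{3 \sqrt{2}}{2 \sqrt{3 z - 8}}
This equals f(z) exactly, so the claim holds.

Valid. The derivative of G reproduces f.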